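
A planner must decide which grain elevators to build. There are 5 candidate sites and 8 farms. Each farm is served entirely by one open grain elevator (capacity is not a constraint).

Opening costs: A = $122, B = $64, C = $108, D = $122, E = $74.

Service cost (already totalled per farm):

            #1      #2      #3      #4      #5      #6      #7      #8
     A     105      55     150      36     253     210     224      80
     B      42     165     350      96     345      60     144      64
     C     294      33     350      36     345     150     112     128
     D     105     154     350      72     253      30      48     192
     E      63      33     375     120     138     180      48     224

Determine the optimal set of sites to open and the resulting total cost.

For any fixed open set, each farm goes to its cheapest open site; total = fixed + service.
{A, B, E}: #1→B 42, #2→E 33, #3→A 150, #4→A 36, #5→E 138, #6→B 60, #7→E 48, #8→B 64. Service 571; fixed 260; total 831.
{A, D, E}: service 578 + fixed 318 = 896
{A, B, D, E}: service 541 + fixed 382 = 923
{A, B, C, D, E}: service 541 + fixed 490 = 1031
No other subset beats 831.

Open A, B and E; minimum total cost 831.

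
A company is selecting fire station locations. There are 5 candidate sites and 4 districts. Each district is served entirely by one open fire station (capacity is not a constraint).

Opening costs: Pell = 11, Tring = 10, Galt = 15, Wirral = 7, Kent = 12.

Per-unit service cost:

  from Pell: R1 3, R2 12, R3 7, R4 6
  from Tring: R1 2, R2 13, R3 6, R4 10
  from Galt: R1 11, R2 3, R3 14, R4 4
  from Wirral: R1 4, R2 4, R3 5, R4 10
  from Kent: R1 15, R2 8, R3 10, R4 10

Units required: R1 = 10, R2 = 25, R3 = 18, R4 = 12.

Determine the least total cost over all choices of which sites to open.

Minimum total cost: 265

For any fixed open set, each district goes to its cheapest open site; total = fixed + service.
{Tring, Galt, Wirral}: R1→Tring 2·10=20, R2→Galt 3·25=75, R3→Wirral 5·18=90, R4→Galt 4·12=48. Service 233; fixed 32; total 265.
{Galt, Wirral}: service 253 + fixed 22 = 275
{Pell, Tring, Galt, Wirral}: service 233 + fixed 43 = 276
{Pell, Tring, Galt, Wirral, Kent}: R1→Tring 2·10=20, R2→Galt 3·25=75, R3→Wirral 5·18=90, R4→Galt 4·12=48. Service 233; fixed 55; total 288.
No other subset beats 265.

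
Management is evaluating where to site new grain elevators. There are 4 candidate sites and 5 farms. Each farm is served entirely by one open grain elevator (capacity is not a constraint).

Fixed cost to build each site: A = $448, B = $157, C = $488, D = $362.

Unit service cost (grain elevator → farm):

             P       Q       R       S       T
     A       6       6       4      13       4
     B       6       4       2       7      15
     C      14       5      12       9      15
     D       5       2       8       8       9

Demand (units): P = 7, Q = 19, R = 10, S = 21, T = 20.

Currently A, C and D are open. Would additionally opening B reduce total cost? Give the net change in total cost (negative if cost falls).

Current service cost with {A, C, D}: 361.
Adding B: each farm re-picks its cheapest; new service cost 320, saving 41.
Extra fixed cost: 157. Net change = 157 − 41 = 116.
(Totals: 1659 → 1775.)

No — net change +116 (cost rises by 116).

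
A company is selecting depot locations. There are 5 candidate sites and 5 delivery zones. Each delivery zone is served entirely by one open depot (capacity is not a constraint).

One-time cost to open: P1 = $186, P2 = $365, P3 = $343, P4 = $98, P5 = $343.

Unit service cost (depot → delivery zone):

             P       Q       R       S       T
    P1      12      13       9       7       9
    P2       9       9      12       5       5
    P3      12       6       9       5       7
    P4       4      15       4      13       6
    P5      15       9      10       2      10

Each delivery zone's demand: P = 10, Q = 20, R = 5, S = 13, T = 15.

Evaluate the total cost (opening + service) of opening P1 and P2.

Each delivery zone is assigned to its cheapest site among the open ones.
{P1, P2}: P→P2 9·10=90, Q→P2 9·20=180, R→P1 9·5=45, S→P2 5·13=65, T→P2 5·15=75. Service 455; fixed 551; total 1006.

Total cost: 1006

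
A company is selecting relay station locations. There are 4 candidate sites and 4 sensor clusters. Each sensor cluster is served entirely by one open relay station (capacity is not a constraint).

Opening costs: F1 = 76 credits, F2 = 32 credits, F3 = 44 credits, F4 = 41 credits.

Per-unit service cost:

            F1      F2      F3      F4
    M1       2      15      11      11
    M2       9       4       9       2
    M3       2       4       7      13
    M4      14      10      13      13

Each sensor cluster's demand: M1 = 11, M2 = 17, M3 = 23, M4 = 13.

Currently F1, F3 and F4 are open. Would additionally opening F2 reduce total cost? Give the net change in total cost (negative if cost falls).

Current service cost with {F1, F3, F4}: 271.
Adding F2: each sensor cluster re-picks its cheapest; new service cost 232, saving 39.
Extra fixed cost: 32. Net change = 32 − 39 = -7.
(Totals: 432 → 425.)

Yes — net change −7 (cost falls by 7).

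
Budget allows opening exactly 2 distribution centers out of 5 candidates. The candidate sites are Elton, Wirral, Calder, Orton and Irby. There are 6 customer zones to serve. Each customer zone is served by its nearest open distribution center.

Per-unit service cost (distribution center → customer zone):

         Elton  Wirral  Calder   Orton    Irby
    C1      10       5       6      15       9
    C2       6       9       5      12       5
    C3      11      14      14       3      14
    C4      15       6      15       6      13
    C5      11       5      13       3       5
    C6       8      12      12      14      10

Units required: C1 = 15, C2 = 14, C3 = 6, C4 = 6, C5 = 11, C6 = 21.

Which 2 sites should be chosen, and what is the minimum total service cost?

Choose Elton and Wirral; total service cost 484.

With exactly 2 open, each customer zone uses its cheapest among the chosen.
{Elton, Wirral}: C1→Wirral 5·15=75, C2→Elton 6·14=84, C3→Elton 11·6=66, C4→Wirral 6·6=36, C5→Wirral 5·11=55, C6→Elton 8·21=168. Service cost 484.
{Elton, Orton}: service cost 489
{Calder, Orton}: service cost 499
Among all 10 size-2 choices, {Elton, Wirral} is lowest.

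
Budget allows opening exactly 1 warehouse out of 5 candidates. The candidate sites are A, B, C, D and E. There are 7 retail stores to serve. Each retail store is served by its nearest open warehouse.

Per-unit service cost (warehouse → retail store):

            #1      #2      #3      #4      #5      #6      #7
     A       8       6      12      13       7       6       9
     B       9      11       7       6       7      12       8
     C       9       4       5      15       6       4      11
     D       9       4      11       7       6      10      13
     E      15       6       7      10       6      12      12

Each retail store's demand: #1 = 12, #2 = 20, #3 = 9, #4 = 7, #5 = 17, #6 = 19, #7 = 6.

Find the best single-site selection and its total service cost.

With exactly 1 open, each retail store uses its cheapest among the chosen.
{C}: #1→C 9·12=108, #2→C 4·20=80, #3→C 5·9=45, #4→C 15·7=105, #5→C 6·17=102, #6→C 4·19=76, #7→C 11·6=66. Service cost 582.
{A}: service cost 702
{D}: service cost 706
Among all 5 size-1 choices, {C} is lowest.

Choose C only; total service cost 582.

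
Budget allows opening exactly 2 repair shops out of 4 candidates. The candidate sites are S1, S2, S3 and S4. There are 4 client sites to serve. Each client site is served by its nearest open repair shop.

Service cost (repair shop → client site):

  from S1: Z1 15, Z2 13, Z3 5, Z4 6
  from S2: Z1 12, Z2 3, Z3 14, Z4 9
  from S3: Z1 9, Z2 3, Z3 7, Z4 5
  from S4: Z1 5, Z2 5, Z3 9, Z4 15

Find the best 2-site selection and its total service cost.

With exactly 2 open, each client site uses its cheapest among the chosen.
{S3, S4}: Z1→S4 5, Z2→S3 3, Z3→S3 7, Z4→S3 5. Service cost 20.
{S1, S4}: service cost 21
{S1, S3}: service cost 22
Among all 6 size-2 choices, {S3, S4} is lowest.

Choose S3 and S4; total service cost 20.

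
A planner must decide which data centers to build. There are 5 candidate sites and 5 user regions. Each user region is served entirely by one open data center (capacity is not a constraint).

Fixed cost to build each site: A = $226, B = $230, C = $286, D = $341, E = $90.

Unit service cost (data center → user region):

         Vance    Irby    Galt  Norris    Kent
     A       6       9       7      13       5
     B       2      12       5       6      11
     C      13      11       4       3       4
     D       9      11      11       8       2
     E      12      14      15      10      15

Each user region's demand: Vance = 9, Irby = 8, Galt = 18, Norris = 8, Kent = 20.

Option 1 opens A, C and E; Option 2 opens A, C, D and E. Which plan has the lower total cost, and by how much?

Option 1: {A, C, E}: Vance→A 6·9=54, Irby→A 9·8=72, Galt→C 4·18=72, Norris→C 3·8=24, Kent→C 4·20=80. Service 302; fixed 602; total 904.
Option 2: {A, C, D, E}: Vance→A 6·9=54, Irby→A 9·8=72, Galt→C 4·18=72, Norris→C 3·8=24, Kent→D 2·20=40. Service 262; fixed 943; total 1205.
Difference: |904 − 1205| = 301.

Option 1 is cheaper by 301.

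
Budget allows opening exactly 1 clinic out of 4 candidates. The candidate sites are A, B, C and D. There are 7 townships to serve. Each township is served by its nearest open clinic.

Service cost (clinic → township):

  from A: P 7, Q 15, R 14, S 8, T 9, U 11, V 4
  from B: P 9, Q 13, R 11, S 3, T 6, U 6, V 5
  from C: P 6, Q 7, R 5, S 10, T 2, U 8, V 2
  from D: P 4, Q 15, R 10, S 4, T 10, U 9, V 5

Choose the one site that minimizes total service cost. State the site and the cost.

With exactly 1 open, each township uses its cheapest among the chosen.
{C}: P→C 6, Q→C 7, R→C 5, S→C 10, T→C 2, U→C 8, V→C 2. Service cost 40.
{B}: service cost 53
{D}: service cost 57
Among all 4 size-1 choices, {C} is lowest.

Choose C only; total service cost 40.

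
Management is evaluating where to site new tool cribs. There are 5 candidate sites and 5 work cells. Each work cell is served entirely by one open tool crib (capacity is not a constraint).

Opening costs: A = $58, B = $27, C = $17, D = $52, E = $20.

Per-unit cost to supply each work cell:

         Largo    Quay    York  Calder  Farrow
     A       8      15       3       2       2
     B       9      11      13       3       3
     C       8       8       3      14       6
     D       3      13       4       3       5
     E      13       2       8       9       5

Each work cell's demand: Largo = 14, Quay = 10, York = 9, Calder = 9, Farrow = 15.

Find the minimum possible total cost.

For any fixed open set, each work cell goes to its cheapest open site; total = fixed + service.
{A, D, E}: Largo→D 3·14=42, Quay→E 2·10=20, York→A 3·9=27, Calder→A 2·9=18, Farrow→A 2·15=30. Service 137; fixed 130; total 267.
{B, D, E}: service 170 + fixed 99 = 269
{D, E}: Largo→D 3·14=42, Quay→E 2·10=20, York→D 4·9=36, Calder→D 3·9=27, Farrow→D 5·15=75. Service 200; fixed 72; total 272.
{A, B, C, D, E}: Largo→D 3·14=42, Quay→E 2·10=20, York→A 3·9=27, Calder→A 2·9=18, Farrow→A 2·15=30. Service 137; fixed 174; total 311.
No other subset beats 267.

Minimum total cost: 267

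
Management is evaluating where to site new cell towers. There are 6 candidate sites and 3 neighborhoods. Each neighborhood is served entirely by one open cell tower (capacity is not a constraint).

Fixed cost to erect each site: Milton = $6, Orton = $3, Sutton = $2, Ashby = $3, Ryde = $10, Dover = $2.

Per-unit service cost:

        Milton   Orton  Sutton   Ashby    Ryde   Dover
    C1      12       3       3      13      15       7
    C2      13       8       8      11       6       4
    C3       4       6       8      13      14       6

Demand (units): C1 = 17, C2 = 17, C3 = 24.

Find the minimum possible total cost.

For any fixed open set, each neighborhood goes to its cheapest open site; total = fixed + service.
{Milton, Sutton, Dover}: C1→Sutton 3·17=51, C2→Dover 4·17=68, C3→Milton 4·24=96. Service 215; fixed 10; total 225.
{Milton, Orton, Dover}: C1→Orton 3·17=51, C2→Dover 4·17=68, C3→Milton 4·24=96. Service 215; fixed 11; total 226.
{Milton, Orton, Sutton, Dover}: C1→Orton 3·17=51, C2→Dover 4·17=68, C3→Milton 4·24=96. Service 215; fixed 13; total 228.
{Milton, Orton, Sutton, Ashby, Ryde, Dover}: service 215 + fixed 26 = 241
No other subset beats 225.

Minimum total cost: 225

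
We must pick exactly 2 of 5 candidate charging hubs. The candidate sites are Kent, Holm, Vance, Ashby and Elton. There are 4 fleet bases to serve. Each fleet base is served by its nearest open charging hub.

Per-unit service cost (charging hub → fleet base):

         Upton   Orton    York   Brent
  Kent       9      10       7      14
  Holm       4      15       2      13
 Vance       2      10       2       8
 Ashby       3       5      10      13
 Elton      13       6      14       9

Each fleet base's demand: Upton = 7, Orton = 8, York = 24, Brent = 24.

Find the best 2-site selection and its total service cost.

Choose Vance and Ashby; total service cost 294.

With exactly 2 open, each fleet base uses its cheapest among the chosen.
{Vance, Ashby}: Upton→Vance 2·7=14, Orton→Ashby 5·8=40, York→Vance 2·24=48, Brent→Vance 8·24=192. Service cost 294.
{Vance, Elton}: service cost 302
{Kent, Vance}: service cost 334
Among all 10 size-2 choices, {Vance, Ashby} is lowest.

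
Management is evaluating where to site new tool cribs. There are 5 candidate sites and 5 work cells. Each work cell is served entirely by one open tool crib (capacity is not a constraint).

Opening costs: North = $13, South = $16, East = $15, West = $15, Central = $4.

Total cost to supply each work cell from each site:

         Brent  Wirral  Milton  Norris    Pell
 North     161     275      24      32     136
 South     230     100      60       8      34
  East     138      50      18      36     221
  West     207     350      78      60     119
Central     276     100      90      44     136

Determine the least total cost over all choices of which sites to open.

Minimum total cost: 279

For any fixed open set, each work cell goes to its cheapest open site; total = fixed + service.
{South, East}: Brent→East 138, Wirral→East 50, Milton→East 18, Norris→South 8, Pell→South 34. Service 248; fixed 31; total 279.
{South, East, Central}: service 248 + fixed 35 = 283
{North, South, East}: service 248 + fixed 44 = 292
{North, South, East, West, Central}: service 248 + fixed 63 = 311
No other subset beats 279.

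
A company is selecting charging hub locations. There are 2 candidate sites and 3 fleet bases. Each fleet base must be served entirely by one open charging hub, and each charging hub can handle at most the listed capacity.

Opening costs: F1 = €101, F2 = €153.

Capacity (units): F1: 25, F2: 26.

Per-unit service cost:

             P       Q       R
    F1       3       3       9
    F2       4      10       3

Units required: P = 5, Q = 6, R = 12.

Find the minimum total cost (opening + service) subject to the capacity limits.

Minimum total cost: 242

Open {F1}: P→F1 3·5=15, Q→F1 3·6=18, R→F1 9·12=108.
Loads: F1 carries 23/25. Service 141; fixed 101; total 242.
Next best feasible plan costs 269.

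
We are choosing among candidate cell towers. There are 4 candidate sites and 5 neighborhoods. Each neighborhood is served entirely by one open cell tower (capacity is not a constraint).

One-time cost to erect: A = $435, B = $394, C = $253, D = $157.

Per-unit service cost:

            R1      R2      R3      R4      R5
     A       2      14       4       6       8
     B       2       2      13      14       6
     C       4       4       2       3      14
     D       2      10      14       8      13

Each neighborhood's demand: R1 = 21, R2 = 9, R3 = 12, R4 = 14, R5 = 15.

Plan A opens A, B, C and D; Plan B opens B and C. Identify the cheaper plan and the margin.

Plan B is cheaper by 592.

Plan A: {A, B, C, D}: R1→A 2·21=42, R2→B 2·9=18, R3→C 2·12=24, R4→C 3·14=42, R5→B 6·15=90. Service 216; fixed 1239; total 1455.
Plan B: {B, C}: R1→B 2·21=42, R2→B 2·9=18, R3→C 2·12=24, R4→C 3·14=42, R5→B 6·15=90. Service 216; fixed 647; total 863.
Difference: |1455 − 863| = 592.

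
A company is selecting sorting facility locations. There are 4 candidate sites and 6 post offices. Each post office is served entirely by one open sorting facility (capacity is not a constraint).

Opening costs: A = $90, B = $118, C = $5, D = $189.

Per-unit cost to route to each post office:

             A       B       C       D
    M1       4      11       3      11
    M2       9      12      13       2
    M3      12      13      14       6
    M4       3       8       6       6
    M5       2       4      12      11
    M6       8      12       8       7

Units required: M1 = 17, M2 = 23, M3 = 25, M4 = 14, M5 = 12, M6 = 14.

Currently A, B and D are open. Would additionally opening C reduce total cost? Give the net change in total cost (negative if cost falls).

Yes — net change −12 (cost falls by 12).

Current service cost with {A, B, D}: 428.
Adding C: each post office re-picks its cheapest; new service cost 411, saving 17.
Extra fixed cost: 5. Net change = 5 − 17 = -12.
(Totals: 825 → 813.)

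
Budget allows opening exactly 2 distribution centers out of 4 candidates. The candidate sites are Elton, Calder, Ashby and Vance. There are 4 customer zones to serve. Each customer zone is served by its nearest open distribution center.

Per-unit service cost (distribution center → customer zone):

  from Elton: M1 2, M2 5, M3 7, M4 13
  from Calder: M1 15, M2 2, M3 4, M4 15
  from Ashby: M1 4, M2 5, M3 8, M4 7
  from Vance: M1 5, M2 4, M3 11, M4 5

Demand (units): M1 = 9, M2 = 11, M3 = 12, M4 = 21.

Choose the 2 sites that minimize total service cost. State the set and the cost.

Choose Calder and Vance; total service cost 220.

With exactly 2 open, each customer zone uses its cheapest among the chosen.
{Calder, Vance}: M1→Vance 5·9=45, M2→Calder 2·11=22, M3→Calder 4·12=48, M4→Vance 5·21=105. Service cost 220.
{Elton, Vance}: service cost 251
{Calder, Ashby}: service cost 253
Among all 6 size-2 choices, {Calder, Vance} is lowest.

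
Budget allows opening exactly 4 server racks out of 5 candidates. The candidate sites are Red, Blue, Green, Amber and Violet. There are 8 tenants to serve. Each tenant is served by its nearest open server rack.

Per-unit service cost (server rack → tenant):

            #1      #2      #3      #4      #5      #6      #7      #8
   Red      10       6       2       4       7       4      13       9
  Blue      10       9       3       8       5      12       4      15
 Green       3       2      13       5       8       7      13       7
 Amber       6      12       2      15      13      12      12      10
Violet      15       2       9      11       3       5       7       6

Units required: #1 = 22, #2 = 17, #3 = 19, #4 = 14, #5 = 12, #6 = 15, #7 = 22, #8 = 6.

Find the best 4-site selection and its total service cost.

Choose Red, Blue, Green and Violet; total service cost 414.

With exactly 4 open, each tenant uses its cheapest among the chosen.
{Red, Blue, Green, Violet}: #1→Green 3·22=66, #2→Green 2·17=34, #3→Red 2·19=38, #4→Red 4·14=56, #5→Violet 3·12=36, #6→Red 4·15=60, #7→Blue 4·22=88, #8→Violet 6·6=36. Service cost 414.
{Blue, Green, Amber, Violet}: service cost 443
{Red, Blue, Green, Amber}: service cost 444
Among all 5 size-4 choices, {Red, Blue, Green, Violet} is lowest.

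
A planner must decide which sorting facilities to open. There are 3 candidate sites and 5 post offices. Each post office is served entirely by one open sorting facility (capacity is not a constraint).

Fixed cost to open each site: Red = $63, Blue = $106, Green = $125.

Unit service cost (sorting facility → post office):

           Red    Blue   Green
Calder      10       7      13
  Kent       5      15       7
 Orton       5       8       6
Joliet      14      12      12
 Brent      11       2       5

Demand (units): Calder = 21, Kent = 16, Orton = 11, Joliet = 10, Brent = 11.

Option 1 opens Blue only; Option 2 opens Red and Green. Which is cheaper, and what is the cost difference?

Option 2 is cheaper by 15.

Option 1: {Blue}: Calder→Blue 7·21=147, Kent→Blue 15·16=240, Orton→Blue 8·11=88, Joliet→Blue 12·10=120, Brent→Blue 2·11=22. Service 617; fixed 106; total 723.
Option 2: {Red, Green}: Calder→Red 10·21=210, Kent→Red 5·16=80, Orton→Red 5·11=55, Joliet→Green 12·10=120, Brent→Green 5·11=55. Service 520; fixed 188; total 708.
Difference: |723 − 708| = 15.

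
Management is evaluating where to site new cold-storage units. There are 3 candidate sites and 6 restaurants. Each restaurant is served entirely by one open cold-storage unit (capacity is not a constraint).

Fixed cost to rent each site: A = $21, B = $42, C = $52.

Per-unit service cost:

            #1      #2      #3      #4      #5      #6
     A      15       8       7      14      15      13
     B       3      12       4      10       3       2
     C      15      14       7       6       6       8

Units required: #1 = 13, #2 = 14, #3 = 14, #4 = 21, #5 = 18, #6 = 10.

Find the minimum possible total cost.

Minimum total cost: 522

For any fixed open set, each restaurant goes to its cheapest open site; total = fixed + service.
{A, B, C}: #1→B 3·13=39, #2→A 8·14=112, #3→B 4·14=56, #4→C 6·21=126, #5→B 3·18=54, #6→B 2·10=20. Service 407; fixed 115; total 522.
{A, B}: #1→B 3·13=39, #2→A 8·14=112, #3→B 4·14=56, #4→B 10·21=210, #5→B 3·18=54, #6→B 2·10=20. Service 491; fixed 63; total 554.
{B, C}: service 463 + fixed 94 = 557
{A}: service 1099 + fixed 21 = 1120
No other subset beats 522.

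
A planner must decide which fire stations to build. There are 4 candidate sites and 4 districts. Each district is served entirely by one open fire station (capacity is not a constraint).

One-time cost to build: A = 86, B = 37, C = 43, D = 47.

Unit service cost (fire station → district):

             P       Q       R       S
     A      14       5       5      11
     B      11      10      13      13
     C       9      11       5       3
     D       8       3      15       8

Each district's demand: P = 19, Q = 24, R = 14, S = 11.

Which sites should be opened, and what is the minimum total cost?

For any fixed open set, each district goes to its cheapest open site; total = fixed + service.
{C, D}: P→D 8·19=152, Q→D 3·24=72, R→C 5·14=70, S→C 3·11=33. Service 327; fixed 90; total 417.
{B, C, D}: service 327 + fixed 127 = 454
{A, C, D}: service 327 + fixed 176 = 503
{A, B, C, D}: service 327 + fixed 213 = 540
(All 15 nonempty subsets were checked; C and D is lowest.)

Open C and D; minimum total cost 417.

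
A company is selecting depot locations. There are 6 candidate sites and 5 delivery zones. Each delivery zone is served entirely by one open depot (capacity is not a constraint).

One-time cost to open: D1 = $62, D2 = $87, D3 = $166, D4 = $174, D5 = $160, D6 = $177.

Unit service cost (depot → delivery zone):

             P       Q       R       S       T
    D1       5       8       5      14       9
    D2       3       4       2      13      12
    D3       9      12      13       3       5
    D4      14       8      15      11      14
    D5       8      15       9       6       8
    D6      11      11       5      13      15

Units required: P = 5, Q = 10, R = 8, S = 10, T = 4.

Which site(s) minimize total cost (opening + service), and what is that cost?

For any fixed open set, each delivery zone goes to its cheapest open site; total = fixed + service.
{D2}: P→D2 3·5=15, Q→D2 4·10=40, R→D2 2·8=16, S→D2 13·10=130, T→D2 12·4=48. Service 249; fixed 87; total 336.
{D2, D3}: service 121 + fixed 253 = 374
{D1}: service 321 + fixed 62 = 383
{D1, D2, D3, D4, D5, D6}: service 121 + fixed 826 = 947
No other subset beats 336.

Open D2 only; minimum total cost 336.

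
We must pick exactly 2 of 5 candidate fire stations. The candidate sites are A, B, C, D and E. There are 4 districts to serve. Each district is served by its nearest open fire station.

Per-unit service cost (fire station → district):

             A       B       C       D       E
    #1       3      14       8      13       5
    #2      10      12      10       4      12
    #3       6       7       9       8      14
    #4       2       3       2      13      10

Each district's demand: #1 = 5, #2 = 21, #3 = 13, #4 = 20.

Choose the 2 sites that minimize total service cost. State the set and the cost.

With exactly 2 open, each district uses its cheapest among the chosen.
{A, D}: #1→A 3·5=15, #2→D 4·21=84, #3→A 6·13=78, #4→A 2·20=40. Service cost 217.
{C, D}: service cost 268
{B, D}: service cost 300
Among all 10 size-2 choices, {A, D} is lowest.

Choose A and D; total service cost 217.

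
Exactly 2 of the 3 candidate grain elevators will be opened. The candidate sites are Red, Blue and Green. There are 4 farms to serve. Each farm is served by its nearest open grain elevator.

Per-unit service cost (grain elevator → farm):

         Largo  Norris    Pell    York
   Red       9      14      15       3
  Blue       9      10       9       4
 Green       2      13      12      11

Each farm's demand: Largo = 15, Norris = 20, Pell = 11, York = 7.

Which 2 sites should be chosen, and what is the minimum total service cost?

Choose Blue and Green; total service cost 357.

With exactly 2 open, each farm uses its cheapest among the chosen.
{Blue, Green}: Largo→Green 2·15=30, Norris→Blue 10·20=200, Pell→Blue 9·11=99, York→Blue 4·7=28. Service cost 357.
{Red, Green}: service cost 443
{Red, Blue}: service cost 455
Among all 3 size-2 choices, {Blue, Green} is lowest.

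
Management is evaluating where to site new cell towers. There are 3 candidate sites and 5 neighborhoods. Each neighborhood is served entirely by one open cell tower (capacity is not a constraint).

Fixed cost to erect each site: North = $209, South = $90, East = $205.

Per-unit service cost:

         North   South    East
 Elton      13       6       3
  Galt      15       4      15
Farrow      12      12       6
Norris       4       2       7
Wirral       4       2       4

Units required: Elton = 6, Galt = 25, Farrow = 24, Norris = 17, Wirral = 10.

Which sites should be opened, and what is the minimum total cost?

For any fixed open set, each neighborhood goes to its cheapest open site; total = fixed + service.
{South}: Elton→South 6·6=36, Galt→South 4·25=100, Farrow→South 12·24=288, Norris→South 2·17=34, Wirral→South 2·10=20. Service 478; fixed 90; total 568.
{South, East}: Elton→East 3·6=18, Galt→South 4·25=100, Farrow→East 6·24=144, Norris→South 2·17=34, Wirral→South 2·10=20. Service 316; fixed 295; total 611.
{North, South}: service 478 + fixed 299 = 777
{North, South, East}: service 316 + fixed 504 = 820
(All 7 nonempty subsets were checked; South only is lowest.)

Open South only; minimum total cost 568.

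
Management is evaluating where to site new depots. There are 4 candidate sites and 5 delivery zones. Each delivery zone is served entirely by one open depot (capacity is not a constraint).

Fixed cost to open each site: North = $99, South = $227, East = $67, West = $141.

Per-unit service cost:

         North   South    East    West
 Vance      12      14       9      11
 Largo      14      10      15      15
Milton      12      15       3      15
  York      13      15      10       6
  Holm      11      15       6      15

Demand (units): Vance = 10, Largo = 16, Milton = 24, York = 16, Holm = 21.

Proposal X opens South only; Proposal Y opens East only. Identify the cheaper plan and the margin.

Proposal Y is cheaper by 687.

Proposal X: {South}: Vance→South 14·10=140, Largo→South 10·16=160, Milton→South 15·24=360, York→South 15·16=240, Holm→South 15·21=315. Service 1215; fixed 227; total 1442.
Proposal Y: {East}: Vance→East 9·10=90, Largo→East 15·16=240, Milton→East 3·24=72, York→East 10·16=160, Holm→East 6·21=126. Service 688; fixed 67; total 755.
Difference: |1442 − 755| = 687.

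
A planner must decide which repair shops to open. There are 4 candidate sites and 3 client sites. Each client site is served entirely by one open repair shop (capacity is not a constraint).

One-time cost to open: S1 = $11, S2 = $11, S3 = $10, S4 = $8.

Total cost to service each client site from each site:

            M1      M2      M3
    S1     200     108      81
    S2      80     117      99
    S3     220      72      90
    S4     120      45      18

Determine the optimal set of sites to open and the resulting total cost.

Open S2 and S4; minimum total cost 162.

For any fixed open set, each client site goes to its cheapest open site; total = fixed + service.
{S2, S4}: M1→S2 80, M2→S4 45, M3→S4 18. Service 143; fixed 19; total 162.
{S2, S3, S4}: service 143 + fixed 29 = 172
{S1, S2, S4}: service 143 + fixed 30 = 173
{S1, S2, S3, S4}: service 143 + fixed 40 = 183
No other subset beats 162.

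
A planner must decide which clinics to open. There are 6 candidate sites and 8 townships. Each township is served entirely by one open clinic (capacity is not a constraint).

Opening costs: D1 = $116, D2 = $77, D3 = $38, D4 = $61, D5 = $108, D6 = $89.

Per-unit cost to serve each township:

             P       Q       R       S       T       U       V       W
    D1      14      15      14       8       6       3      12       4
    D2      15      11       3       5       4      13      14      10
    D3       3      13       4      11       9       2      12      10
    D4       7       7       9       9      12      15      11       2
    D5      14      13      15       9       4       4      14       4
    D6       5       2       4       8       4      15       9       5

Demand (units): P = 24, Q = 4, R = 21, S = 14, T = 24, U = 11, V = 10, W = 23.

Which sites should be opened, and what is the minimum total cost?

For any fixed open set, each township goes to its cheapest open site; total = fixed + service.
{D2, D3, D4}: P→D3 3·24=72, Q→D4 7·4=28, R→D2 3·21=63, S→D2 5·14=70, T→D2 4·24=96, U→D3 2·11=22, V→D4 11·10=110, W→D4 2·23=46. Service 507; fixed 176; total 683.
{D3, D4, D6}: service 530 + fixed 188 = 718
{D3, D6}: P→D3 3·24=72, Q→D6 2·4=8, R→D3 4·21=84, S→D6 8·14=112, T→D6 4·24=96, U→D3 2·11=22, V→D6 9·10=90, W→D6 5·23=115. Service 599; fixed 127; total 726.
{D1, D2, D3, D4, D5, D6}: P→D3 3·24=72, Q→D6 2·4=8, R→D2 3·21=63, S→D2 5·14=70, T→D2 4·24=96, U→D3 2·11=22, V→D6 9·10=90, W→D4 2·23=46. Service 467; fixed 489; total 956.
No other subset beats 683.

Open D2, D3 and D4; minimum total cost 683.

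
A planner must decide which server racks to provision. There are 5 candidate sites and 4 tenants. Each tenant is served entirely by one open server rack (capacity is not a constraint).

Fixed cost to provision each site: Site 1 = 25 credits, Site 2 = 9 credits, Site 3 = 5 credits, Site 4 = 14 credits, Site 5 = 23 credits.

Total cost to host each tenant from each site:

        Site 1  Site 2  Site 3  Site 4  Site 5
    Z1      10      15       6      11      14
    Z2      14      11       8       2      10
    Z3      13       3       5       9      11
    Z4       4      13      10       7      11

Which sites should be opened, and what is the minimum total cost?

Open Site 3 only; minimum total cost 34.

For any fixed open set, each tenant goes to its cheapest open site; total = fixed + service.
{Site 3}: Z1→Site 3 6, Z2→Site 3 8, Z3→Site 3 5, Z4→Site 3 10. Service 29; fixed 5; total 34.
{Site 3, Site 4}: Z1→Site 3 6, Z2→Site 4 2, Z3→Site 3 5, Z4→Site 4 7. Service 20; fixed 19; total 39.
{Site 2, Site 3}: Z1→Site 3 6, Z2→Site 3 8, Z3→Site 2 3, Z4→Site 3 10. Service 27; fixed 14; total 41.
{Site 1, Site 2, Site 3, Site 4, Site 5}: Z1→Site 3 6, Z2→Site 4 2, Z3→Site 2 3, Z4→Site 1 4. Service 15; fixed 76; total 91.
No other subset beats 34.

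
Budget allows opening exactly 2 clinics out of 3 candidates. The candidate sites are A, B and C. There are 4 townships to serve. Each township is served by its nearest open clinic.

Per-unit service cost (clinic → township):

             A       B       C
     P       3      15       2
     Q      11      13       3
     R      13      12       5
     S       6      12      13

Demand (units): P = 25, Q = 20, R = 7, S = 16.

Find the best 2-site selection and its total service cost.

Choose A and C; total service cost 241.

With exactly 2 open, each township uses its cheapest among the chosen.
{A, C}: P→C 2·25=50, Q→C 3·20=60, R→C 5·7=35, S→A 6·16=96. Service cost 241.
{B, C}: service cost 337
{A, B}: service cost 475
Among all 3 size-2 choices, {A, C} is lowest.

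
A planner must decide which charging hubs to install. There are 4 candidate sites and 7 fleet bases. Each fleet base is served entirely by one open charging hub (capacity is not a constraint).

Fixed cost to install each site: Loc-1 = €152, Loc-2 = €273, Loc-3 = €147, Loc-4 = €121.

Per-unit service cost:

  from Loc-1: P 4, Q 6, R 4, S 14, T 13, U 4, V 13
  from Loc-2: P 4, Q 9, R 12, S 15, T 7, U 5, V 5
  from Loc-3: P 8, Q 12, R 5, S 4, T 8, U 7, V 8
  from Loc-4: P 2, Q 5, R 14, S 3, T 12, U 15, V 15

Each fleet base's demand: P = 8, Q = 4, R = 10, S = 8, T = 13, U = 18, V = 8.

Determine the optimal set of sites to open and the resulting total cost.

For any fixed open set, each fleet base goes to its cheapest open site; total = fixed + service.
{Loc-3}: P→Loc-3 8·8=64, Q→Loc-3 12·4=48, R→Loc-3 5·10=50, S→Loc-3 4·8=32, T→Loc-3 8·13=104, U→Loc-3 7·18=126, V→Loc-3 8·8=64. Service 488; fixed 147; total 635.
{Loc-1, Loc-3}: service 368 + fixed 299 = 667
{Loc-3, Loc-4}: service 404 + fixed 268 = 672
{Loc-1, Loc-2, Loc-3, Loc-4}: P→Loc-4 2·8=16, Q→Loc-4 5·4=20, R→Loc-1 4·10=40, S→Loc-4 3·8=24, T→Loc-2 7·13=91, U→Loc-1 4·18=72, V→Loc-2 5·8=40. Service 303; fixed 693; total 996.
No other subset beats 635.

Open Loc-3 only; minimum total cost 635.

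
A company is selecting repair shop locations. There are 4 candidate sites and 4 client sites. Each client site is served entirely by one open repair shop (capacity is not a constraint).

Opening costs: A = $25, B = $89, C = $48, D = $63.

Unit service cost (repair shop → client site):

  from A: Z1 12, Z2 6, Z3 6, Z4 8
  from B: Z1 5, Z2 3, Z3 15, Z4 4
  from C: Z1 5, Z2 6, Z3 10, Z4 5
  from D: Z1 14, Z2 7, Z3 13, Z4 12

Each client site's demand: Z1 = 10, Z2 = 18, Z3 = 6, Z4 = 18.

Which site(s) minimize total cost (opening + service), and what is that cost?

For any fixed open set, each client site goes to its cheapest open site; total = fixed + service.
{A, B}: Z1→B 5·10=50, Z2→B 3·18=54, Z3→A 6·6=36, Z4→B 4·18=72. Service 212; fixed 114; total 326.
{B}: Z1→B 5·10=50, Z2→B 3·18=54, Z3→B 15·6=90, Z4→B 4·18=72. Service 266; fixed 89; total 355.
{C}: service 308 + fixed 48 = 356
{A, B, C, D}: Z1→B 5·10=50, Z2→B 3·18=54, Z3→A 6·6=36, Z4→B 4·18=72. Service 212; fixed 225; total 437.
No other subset beats 326.

Open A and B; minimum total cost 326.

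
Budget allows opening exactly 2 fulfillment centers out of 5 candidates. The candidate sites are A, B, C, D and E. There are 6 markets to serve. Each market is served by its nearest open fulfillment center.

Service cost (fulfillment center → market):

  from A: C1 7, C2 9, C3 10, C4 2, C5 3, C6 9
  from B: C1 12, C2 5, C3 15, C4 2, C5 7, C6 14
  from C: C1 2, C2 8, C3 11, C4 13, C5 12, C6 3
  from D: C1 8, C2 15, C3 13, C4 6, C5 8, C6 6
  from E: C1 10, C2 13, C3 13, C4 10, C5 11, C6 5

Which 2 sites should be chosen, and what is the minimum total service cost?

With exactly 2 open, each market uses its cheapest among the chosen.
{A, C}: C1→C 2, C2→C 8, C3→A 10, C4→A 2, C5→A 3, C6→C 3. Service cost 28.
{B, C}: service cost 30
{A, B}: service cost 36
Among all 10 size-2 choices, {A, C} is lowest.

Choose A and C; total service cost 28.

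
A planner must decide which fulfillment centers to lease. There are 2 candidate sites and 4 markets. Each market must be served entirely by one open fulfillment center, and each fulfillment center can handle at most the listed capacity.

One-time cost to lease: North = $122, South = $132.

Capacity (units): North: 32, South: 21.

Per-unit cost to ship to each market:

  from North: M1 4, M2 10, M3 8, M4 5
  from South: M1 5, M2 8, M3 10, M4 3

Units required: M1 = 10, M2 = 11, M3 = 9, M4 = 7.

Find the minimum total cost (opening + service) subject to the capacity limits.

Minimum total cost: 475

Open {North, South}: M1→North 4·10=40, M2→South 8·11=88, M3→North 8·9=72, M4→South 3·7=21.
Loads: North carries 19/32, South carries 18/21. Service 221; fixed 254; total 475.
Next best feasible plan costs 489.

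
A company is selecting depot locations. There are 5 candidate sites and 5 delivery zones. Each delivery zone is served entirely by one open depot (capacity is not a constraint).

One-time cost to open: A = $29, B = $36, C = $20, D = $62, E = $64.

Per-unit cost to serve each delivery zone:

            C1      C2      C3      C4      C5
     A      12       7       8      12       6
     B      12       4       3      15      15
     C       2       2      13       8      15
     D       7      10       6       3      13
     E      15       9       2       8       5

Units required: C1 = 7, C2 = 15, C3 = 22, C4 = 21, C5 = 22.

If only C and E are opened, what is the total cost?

Total cost: 450

Each delivery zone is assigned to its cheapest site among the open ones.
{C, E}: C1→C 2·7=14, C2→C 2·15=30, C3→E 2·22=44, C4→C 8·21=168, C5→E 5·22=110. Service 366; fixed 84; total 450.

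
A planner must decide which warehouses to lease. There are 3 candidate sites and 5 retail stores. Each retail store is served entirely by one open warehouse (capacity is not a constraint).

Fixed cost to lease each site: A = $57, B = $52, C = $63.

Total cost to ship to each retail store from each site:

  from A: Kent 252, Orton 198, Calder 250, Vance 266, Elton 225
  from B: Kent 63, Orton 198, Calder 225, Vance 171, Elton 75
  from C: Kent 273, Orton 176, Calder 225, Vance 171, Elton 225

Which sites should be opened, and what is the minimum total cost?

For any fixed open set, each retail store goes to its cheapest open site; total = fixed + service.
{B}: Kent→B 63, Orton→B 198, Calder→B 225, Vance→B 171, Elton→B 75. Service 732; fixed 52; total 784.
{B, C}: service 710 + fixed 115 = 825
{A, B}: Kent→B 63, Orton→A 198, Calder→B 225, Vance→B 171, Elton→B 75. Service 732; fixed 109; total 841.
{A, B, C}: Kent→B 63, Orton→C 176, Calder→B 225, Vance→B 171, Elton→B 75. Service 710; fixed 172; total 882.
No other subset beats 784.

Open B only; minimum total cost 784.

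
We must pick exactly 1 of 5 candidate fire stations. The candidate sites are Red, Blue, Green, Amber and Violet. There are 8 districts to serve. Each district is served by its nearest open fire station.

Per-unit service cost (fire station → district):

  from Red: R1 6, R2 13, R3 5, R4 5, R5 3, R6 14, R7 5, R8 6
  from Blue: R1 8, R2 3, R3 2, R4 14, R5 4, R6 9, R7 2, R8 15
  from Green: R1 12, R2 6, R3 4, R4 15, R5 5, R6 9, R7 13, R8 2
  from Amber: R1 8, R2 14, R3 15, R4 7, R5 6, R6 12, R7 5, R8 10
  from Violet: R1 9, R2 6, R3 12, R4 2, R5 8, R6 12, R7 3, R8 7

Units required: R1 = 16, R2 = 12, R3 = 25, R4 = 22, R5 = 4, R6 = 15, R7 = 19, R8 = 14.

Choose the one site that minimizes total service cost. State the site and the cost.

Choose Red only; total service cost 888.

With exactly 1 open, each district uses its cheapest among the chosen.
{Red}: R1→Red 6·16=96, R2→Red 13·12=156, R3→Red 5·25=125, R4→Red 5·22=110, R5→Red 3·4=12, R6→Red 14·15=210, R7→Red 5·19=95, R8→Red 6·14=84. Service cost 888.
{Blue}: service cost 921
{Violet}: service cost 927
Among all 5 size-1 choices, {Red} is lowest.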